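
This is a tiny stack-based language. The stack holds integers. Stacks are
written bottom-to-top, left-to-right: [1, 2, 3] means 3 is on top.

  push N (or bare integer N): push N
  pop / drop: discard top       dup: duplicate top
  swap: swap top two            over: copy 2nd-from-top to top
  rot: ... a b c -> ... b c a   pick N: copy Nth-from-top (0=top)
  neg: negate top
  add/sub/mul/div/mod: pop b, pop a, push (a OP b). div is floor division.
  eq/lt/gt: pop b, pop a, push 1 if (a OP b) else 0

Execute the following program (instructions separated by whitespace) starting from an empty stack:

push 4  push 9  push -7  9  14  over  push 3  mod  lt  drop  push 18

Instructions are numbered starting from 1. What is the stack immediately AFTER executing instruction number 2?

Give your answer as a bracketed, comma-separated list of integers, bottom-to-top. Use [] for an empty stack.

Answer: [4, 9]

Derivation:
Step 1 ('push 4'): [4]
Step 2 ('push 9'): [4, 9]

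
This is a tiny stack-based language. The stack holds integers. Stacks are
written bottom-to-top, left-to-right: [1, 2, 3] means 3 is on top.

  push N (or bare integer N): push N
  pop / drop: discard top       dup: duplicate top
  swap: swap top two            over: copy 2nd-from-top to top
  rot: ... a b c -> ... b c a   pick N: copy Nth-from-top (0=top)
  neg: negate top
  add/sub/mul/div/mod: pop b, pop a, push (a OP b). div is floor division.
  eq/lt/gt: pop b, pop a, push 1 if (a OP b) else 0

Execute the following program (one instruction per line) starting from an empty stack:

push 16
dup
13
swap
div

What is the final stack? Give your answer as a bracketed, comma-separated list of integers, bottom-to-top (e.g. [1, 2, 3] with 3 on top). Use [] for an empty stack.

After 'push 16': [16]
After 'dup': [16, 16]
After 'push 13': [16, 16, 13]
After 'swap': [16, 13, 16]
After 'div': [16, 0]

Answer: [16, 0]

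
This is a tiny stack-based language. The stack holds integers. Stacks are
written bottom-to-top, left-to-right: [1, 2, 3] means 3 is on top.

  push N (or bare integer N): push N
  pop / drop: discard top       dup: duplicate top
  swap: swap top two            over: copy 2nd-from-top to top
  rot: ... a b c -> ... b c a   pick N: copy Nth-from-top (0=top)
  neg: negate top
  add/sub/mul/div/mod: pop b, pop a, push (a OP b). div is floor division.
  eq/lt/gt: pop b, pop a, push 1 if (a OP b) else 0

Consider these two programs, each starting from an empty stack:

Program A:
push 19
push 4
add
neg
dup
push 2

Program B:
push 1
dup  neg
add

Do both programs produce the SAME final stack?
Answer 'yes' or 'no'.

Program A trace:
  After 'push 19': [19]
  After 'push 4': [19, 4]
  After 'add': [23]
  After 'neg': [-23]
  After 'dup': [-23, -23]
  After 'push 2': [-23, -23, 2]
Program A final stack: [-23, -23, 2]

Program B trace:
  After 'push 1': [1]
  After 'dup': [1, 1]
  After 'neg': [1, -1]
  After 'add': [0]
Program B final stack: [0]
Same: no

Answer: no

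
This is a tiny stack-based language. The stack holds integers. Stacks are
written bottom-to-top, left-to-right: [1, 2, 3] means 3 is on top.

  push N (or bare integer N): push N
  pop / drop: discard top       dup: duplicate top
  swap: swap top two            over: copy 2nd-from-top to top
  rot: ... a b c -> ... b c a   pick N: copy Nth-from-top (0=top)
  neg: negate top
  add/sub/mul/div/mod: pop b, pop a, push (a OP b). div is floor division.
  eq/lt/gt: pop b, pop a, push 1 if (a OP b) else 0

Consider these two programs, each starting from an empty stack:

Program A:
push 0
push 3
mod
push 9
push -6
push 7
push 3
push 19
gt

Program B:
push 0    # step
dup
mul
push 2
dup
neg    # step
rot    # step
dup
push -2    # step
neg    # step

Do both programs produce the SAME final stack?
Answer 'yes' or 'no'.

Program A trace:
  After 'push 0': [0]
  After 'push 3': [0, 3]
  After 'mod': [0]
  After 'push 9': [0, 9]
  After 'push -6': [0, 9, -6]
  After 'push 7': [0, 9, -6, 7]
  After 'push 3': [0, 9, -6, 7, 3]
  After 'push 19': [0, 9, -6, 7, 3, 19]
  After 'gt': [0, 9, -6, 7, 0]
Program A final stack: [0, 9, -6, 7, 0]

Program B trace:
  After 'push 0': [0]
  After 'dup': [0, 0]
  After 'mul': [0]
  After 'push 2': [0, 2]
  After 'dup': [0, 2, 2]
  After 'neg': [0, 2, -2]
  After 'rot': [2, -2, 0]
  After 'dup': [2, -2, 0, 0]
  After 'push -2': [2, -2, 0, 0, -2]
  After 'neg': [2, -2, 0, 0, 2]
Program B final stack: [2, -2, 0, 0, 2]
Same: no

Answer: no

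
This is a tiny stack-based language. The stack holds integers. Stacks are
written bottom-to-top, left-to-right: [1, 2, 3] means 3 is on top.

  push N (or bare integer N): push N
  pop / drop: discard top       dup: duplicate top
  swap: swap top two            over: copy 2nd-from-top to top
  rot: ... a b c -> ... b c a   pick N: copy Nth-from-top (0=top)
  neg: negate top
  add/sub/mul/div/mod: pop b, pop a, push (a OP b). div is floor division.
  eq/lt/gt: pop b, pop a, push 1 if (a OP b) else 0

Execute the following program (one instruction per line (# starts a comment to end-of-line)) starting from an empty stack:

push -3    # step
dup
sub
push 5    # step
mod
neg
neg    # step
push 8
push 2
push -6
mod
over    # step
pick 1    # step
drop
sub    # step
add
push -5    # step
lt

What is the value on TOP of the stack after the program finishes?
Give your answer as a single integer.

After 'push -3': [-3]
After 'dup': [-3, -3]
After 'sub': [0]
After 'push 5': [0, 5]
After 'mod': [0]
After 'neg': [0]
After 'neg': [0]
After 'push 8': [0, 8]
After 'push 2': [0, 8, 2]
After 'push -6': [0, 8, 2, -6]
After 'mod': [0, 8, -4]
After 'over': [0, 8, -4, 8]
After 'pick 1': [0, 8, -4, 8, -4]
After 'drop': [0, 8, -4, 8]
After 'sub': [0, 8, -12]
After 'add': [0, -4]
After 'push -5': [0, -4, -5]
After 'lt': [0, 0]

Answer: 0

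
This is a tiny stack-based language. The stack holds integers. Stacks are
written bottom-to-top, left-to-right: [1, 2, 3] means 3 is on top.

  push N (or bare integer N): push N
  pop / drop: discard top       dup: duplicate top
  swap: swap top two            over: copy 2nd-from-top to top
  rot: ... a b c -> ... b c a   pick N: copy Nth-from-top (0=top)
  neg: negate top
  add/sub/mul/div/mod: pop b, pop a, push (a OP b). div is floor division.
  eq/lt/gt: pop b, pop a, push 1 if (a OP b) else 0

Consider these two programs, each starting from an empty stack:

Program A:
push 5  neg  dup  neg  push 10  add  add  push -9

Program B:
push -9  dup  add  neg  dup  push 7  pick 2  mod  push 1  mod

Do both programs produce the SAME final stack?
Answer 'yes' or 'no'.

Answer: no

Derivation:
Program A trace:
  After 'push 5': [5]
  After 'neg': [-5]
  After 'dup': [-5, -5]
  After 'neg': [-5, 5]
  After 'push 10': [-5, 5, 10]
  After 'add': [-5, 15]
  After 'add': [10]
  After 'push -9': [10, -9]
Program A final stack: [10, -9]

Program B trace:
  After 'push -9': [-9]
  After 'dup': [-9, -9]
  After 'add': [-18]
  After 'neg': [18]
  After 'dup': [18, 18]
  After 'push 7': [18, 18, 7]
  After 'pick 2': [18, 18, 7, 18]
  After 'mod': [18, 18, 7]
  After 'push 1': [18, 18, 7, 1]
  After 'mod': [18, 18, 0]
Program B final stack: [18, 18, 0]
Same: no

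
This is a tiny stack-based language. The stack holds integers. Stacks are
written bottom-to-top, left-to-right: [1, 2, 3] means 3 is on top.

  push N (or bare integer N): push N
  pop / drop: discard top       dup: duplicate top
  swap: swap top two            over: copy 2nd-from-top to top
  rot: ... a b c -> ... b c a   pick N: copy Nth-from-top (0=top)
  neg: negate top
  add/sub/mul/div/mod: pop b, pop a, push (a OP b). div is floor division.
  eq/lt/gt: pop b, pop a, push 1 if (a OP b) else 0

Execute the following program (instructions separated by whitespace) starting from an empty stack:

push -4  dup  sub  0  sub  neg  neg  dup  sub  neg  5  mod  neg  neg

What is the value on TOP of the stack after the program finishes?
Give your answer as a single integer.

Answer: 0

Derivation:
After 'push -4': [-4]
After 'dup': [-4, -4]
After 'sub': [0]
After 'push 0': [0, 0]
After 'sub': [0]
After 'neg': [0]
After 'neg': [0]
After 'dup': [0, 0]
After 'sub': [0]
After 'neg': [0]
After 'push 5': [0, 5]
After 'mod': [0]
After 'neg': [0]
After 'neg': [0]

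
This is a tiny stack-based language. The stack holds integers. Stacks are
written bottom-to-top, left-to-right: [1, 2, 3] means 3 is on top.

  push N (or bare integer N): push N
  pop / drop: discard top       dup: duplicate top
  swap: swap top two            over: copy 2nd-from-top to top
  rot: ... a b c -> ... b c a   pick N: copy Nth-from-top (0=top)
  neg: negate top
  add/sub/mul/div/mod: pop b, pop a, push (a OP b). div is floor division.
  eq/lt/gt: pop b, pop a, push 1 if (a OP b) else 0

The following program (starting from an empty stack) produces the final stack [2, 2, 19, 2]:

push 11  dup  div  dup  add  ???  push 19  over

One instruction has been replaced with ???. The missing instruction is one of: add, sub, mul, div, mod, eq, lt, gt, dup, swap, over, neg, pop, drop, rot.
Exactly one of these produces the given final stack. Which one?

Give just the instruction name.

Stack before ???: [2]
Stack after ???:  [2, 2]
The instruction that transforms [2] -> [2, 2] is: dup

Answer: dup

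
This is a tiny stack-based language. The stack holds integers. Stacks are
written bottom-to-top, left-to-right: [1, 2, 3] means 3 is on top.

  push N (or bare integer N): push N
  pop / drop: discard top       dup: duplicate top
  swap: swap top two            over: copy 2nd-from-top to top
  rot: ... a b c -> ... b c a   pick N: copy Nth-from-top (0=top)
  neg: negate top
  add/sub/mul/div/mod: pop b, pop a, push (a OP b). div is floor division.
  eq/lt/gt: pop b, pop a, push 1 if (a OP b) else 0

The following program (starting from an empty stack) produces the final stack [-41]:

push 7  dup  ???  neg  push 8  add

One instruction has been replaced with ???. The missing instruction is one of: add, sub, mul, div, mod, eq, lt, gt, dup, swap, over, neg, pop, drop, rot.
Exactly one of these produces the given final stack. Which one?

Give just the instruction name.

Answer: mul

Derivation:
Stack before ???: [7, 7]
Stack after ???:  [49]
The instruction that transforms [7, 7] -> [49] is: mul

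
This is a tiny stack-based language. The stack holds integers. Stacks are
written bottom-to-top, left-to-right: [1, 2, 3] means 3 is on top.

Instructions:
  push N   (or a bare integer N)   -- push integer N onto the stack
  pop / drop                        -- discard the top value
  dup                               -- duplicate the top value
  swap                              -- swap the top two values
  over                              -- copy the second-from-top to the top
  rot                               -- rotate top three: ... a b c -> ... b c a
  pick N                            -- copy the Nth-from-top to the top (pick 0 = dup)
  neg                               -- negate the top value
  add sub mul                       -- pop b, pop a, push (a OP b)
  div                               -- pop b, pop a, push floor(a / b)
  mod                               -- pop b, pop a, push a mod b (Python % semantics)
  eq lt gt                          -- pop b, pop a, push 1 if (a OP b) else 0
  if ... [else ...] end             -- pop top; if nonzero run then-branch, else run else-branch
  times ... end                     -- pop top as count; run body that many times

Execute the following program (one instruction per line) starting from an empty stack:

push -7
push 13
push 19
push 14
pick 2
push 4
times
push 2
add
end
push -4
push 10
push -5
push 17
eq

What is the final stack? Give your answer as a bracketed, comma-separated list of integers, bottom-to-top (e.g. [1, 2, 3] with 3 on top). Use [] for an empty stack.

After 'push -7': [-7]
After 'push 13': [-7, 13]
After 'push 19': [-7, 13, 19]
After 'push 14': [-7, 13, 19, 14]
After 'pick 2': [-7, 13, 19, 14, 13]
After 'push 4': [-7, 13, 19, 14, 13, 4]
After 'times': [-7, 13, 19, 14, 13]
After 'push 2': [-7, 13, 19, 14, 13, 2]
After 'add': [-7, 13, 19, 14, 15]
After 'push 2': [-7, 13, 19, 14, 15, 2]
After 'add': [-7, 13, 19, 14, 17]
After 'push 2': [-7, 13, 19, 14, 17, 2]
After 'add': [-7, 13, 19, 14, 19]
After 'push 2': [-7, 13, 19, 14, 19, 2]
After 'add': [-7, 13, 19, 14, 21]
After 'push -4': [-7, 13, 19, 14, 21, -4]
After 'push 10': [-7, 13, 19, 14, 21, -4, 10]
After 'push -5': [-7, 13, 19, 14, 21, -4, 10, -5]
After 'push 17': [-7, 13, 19, 14, 21, -4, 10, -5, 17]
After 'eq': [-7, 13, 19, 14, 21, -4, 10, 0]

Answer: [-7, 13, 19, 14, 21, -4, 10, 0]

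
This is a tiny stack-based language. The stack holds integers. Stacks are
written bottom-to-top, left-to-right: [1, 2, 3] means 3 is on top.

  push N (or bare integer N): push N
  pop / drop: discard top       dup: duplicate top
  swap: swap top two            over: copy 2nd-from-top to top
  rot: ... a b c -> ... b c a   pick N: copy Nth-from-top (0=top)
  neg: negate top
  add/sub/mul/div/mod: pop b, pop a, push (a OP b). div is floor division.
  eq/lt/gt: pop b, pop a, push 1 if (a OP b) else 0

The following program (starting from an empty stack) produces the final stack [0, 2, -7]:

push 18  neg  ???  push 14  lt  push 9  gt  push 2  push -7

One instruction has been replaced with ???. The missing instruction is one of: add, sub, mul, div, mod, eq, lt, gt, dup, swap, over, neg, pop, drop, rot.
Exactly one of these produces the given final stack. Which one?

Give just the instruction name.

Answer: neg

Derivation:
Stack before ???: [-18]
Stack after ???:  [18]
The instruction that transforms [-18] -> [18] is: neg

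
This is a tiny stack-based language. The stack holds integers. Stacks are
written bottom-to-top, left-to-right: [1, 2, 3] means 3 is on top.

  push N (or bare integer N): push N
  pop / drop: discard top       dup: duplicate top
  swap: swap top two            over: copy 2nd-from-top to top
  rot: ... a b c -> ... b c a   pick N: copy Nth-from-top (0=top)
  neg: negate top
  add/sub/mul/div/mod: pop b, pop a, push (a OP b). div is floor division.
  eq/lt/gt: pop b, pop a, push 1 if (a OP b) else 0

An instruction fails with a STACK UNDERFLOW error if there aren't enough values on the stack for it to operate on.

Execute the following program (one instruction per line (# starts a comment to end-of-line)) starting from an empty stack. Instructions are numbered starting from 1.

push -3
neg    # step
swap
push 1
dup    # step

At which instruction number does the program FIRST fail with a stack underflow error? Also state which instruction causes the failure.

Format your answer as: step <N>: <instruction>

Step 1 ('push -3'): stack = [-3], depth = 1
Step 2 ('neg'): stack = [3], depth = 1
Step 3 ('swap'): needs 2 value(s) but depth is 1 — STACK UNDERFLOW

Answer: step 3: swap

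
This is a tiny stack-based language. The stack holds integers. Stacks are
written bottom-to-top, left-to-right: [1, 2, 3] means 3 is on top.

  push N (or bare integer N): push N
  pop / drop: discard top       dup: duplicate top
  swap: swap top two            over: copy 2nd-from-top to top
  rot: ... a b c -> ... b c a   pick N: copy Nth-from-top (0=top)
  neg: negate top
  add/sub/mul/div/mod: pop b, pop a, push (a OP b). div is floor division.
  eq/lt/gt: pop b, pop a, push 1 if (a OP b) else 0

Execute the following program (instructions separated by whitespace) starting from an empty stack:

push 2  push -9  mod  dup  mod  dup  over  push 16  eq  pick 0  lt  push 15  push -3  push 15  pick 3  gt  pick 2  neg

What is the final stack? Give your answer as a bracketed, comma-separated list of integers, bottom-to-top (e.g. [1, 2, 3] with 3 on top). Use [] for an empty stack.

Answer: [0, 0, 0, 15, -3, 1, -15]

Derivation:
After 'push 2': [2]
After 'push -9': [2, -9]
After 'mod': [-7]
After 'dup': [-7, -7]
After 'mod': [0]
After 'dup': [0, 0]
After 'over': [0, 0, 0]
After 'push 16': [0, 0, 0, 16]
After 'eq': [0, 0, 0]
After 'pick 0': [0, 0, 0, 0]
After 'lt': [0, 0, 0]
After 'push 15': [0, 0, 0, 15]
After 'push -3': [0, 0, 0, 15, -3]
After 'push 15': [0, 0, 0, 15, -3, 15]
After 'pick 3': [0, 0, 0, 15, -3, 15, 0]
After 'gt': [0, 0, 0, 15, -3, 1]
After 'pick 2': [0, 0, 0, 15, -3, 1, 15]
After 'neg': [0, 0, 0, 15, -3, 1, -15]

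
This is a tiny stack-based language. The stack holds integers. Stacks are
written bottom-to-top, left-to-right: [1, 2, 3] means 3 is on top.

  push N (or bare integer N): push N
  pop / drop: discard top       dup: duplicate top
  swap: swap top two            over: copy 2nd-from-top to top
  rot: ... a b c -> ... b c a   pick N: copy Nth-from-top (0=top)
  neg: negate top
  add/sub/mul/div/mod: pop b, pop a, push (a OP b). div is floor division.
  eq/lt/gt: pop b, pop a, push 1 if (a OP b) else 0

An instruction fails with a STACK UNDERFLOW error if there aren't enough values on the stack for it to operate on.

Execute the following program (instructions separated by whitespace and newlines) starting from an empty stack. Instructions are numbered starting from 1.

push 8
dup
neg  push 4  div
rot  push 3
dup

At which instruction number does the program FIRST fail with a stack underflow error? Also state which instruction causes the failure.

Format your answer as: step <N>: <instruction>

Answer: step 6: rot

Derivation:
Step 1 ('push 8'): stack = [8], depth = 1
Step 2 ('dup'): stack = [8, 8], depth = 2
Step 3 ('neg'): stack = [8, -8], depth = 2
Step 4 ('push 4'): stack = [8, -8, 4], depth = 3
Step 5 ('div'): stack = [8, -2], depth = 2
Step 6 ('rot'): needs 3 value(s) but depth is 2 — STACK UNDERFLOW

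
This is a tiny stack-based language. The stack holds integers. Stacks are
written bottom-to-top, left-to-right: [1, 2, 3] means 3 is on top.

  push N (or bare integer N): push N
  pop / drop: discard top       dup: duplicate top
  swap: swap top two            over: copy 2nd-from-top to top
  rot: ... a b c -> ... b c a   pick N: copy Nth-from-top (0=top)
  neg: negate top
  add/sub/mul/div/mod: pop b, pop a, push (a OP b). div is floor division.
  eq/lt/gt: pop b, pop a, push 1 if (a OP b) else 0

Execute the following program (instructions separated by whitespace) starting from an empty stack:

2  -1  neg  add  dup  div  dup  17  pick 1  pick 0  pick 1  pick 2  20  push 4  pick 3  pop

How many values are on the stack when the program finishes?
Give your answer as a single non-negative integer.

After 'push 2': stack = [2] (depth 1)
After 'push -1': stack = [2, -1] (depth 2)
After 'neg': stack = [2, 1] (depth 2)
After 'add': stack = [3] (depth 1)
After 'dup': stack = [3, 3] (depth 2)
After 'div': stack = [1] (depth 1)
After 'dup': stack = [1, 1] (depth 2)
After 'push 17': stack = [1, 1, 17] (depth 3)
After 'pick 1': stack = [1, 1, 17, 1] (depth 4)
After 'pick 0': stack = [1, 1, 17, 1, 1] (depth 5)
After 'pick 1': stack = [1, 1, 17, 1, 1, 1] (depth 6)
After 'pick 2': stack = [1, 1, 17, 1, 1, 1, 1] (depth 7)
After 'push 20': stack = [1, 1, 17, 1, 1, 1, 1, 20] (depth 8)
After 'push 4': stack = [1, 1, 17, 1, 1, 1, 1, 20, 4] (depth 9)
After 'pick 3': stack = [1, 1, 17, 1, 1, 1, 1, 20, 4, 1] (depth 10)
After 'pop': stack = [1, 1, 17, 1, 1, 1, 1, 20, 4] (depth 9)

Answer: 9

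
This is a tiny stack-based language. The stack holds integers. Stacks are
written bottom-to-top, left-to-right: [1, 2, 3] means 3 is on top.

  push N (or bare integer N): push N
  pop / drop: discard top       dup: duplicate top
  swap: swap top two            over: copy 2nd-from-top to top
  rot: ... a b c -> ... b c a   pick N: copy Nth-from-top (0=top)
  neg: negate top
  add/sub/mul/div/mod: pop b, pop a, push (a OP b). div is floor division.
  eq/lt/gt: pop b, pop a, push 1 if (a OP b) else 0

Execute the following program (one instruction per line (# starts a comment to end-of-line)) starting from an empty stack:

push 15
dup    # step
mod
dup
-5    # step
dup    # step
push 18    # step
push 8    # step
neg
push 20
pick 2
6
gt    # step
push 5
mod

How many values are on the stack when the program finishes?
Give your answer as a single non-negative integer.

Answer: 8

Derivation:
After 'push 15': stack = [15] (depth 1)
After 'dup': stack = [15, 15] (depth 2)
After 'mod': stack = [0] (depth 1)
After 'dup': stack = [0, 0] (depth 2)
After 'push -5': stack = [0, 0, -5] (depth 3)
After 'dup': stack = [0, 0, -5, -5] (depth 4)
After 'push 18': stack = [0, 0, -5, -5, 18] (depth 5)
After 'push 8': stack = [0, 0, -5, -5, 18, 8] (depth 6)
After 'neg': stack = [0, 0, -5, -5, 18, -8] (depth 6)
After 'push 20': stack = [0, 0, -5, -5, 18, -8, 20] (depth 7)
After 'pick 2': stack = [0, 0, -5, -5, 18, -8, 20, 18] (depth 8)
After 'push 6': stack = [0, 0, -5, -5, 18, -8, 20, 18, 6] (depth 9)
After 'gt': stack = [0, 0, -5, -5, 18, -8, 20, 1] (depth 8)
After 'push 5': stack = [0, 0, -5, -5, 18, -8, 20, 1, 5] (depth 9)
After 'mod': stack = [0, 0, -5, -5, 18, -8, 20, 1] (depth 8)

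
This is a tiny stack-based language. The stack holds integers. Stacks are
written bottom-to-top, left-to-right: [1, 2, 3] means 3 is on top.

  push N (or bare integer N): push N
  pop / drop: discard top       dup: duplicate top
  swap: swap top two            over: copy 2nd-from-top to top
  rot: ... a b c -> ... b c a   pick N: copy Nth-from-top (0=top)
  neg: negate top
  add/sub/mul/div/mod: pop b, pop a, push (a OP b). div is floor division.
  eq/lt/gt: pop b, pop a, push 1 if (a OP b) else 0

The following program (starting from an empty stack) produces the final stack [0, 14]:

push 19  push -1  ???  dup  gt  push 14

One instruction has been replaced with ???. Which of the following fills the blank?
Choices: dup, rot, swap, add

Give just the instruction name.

Stack before ???: [19, -1]
Stack after ???:  [18]
Checking each choice:
  dup: produces [19, -1, 0, 14]
  rot: stack underflow (need 3, have 2)
  swap: produces [-1, 0, 14]
  add: MATCH


Answer: add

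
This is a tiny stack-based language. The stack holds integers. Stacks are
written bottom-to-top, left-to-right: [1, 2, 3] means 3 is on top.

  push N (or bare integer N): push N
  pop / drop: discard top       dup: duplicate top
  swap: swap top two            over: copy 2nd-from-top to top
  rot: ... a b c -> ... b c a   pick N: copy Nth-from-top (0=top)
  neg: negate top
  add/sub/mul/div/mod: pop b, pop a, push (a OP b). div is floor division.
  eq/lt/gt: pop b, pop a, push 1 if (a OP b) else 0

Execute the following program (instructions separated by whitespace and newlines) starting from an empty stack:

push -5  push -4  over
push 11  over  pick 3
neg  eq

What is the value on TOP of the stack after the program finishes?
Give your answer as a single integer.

After 'push -5': [-5]
After 'push -4': [-5, -4]
After 'over': [-5, -4, -5]
After 'push 11': [-5, -4, -5, 11]
After 'over': [-5, -4, -5, 11, -5]
After 'pick 3': [-5, -4, -5, 11, -5, -4]
After 'neg': [-5, -4, -5, 11, -5, 4]
After 'eq': [-5, -4, -5, 11, 0]

Answer: 0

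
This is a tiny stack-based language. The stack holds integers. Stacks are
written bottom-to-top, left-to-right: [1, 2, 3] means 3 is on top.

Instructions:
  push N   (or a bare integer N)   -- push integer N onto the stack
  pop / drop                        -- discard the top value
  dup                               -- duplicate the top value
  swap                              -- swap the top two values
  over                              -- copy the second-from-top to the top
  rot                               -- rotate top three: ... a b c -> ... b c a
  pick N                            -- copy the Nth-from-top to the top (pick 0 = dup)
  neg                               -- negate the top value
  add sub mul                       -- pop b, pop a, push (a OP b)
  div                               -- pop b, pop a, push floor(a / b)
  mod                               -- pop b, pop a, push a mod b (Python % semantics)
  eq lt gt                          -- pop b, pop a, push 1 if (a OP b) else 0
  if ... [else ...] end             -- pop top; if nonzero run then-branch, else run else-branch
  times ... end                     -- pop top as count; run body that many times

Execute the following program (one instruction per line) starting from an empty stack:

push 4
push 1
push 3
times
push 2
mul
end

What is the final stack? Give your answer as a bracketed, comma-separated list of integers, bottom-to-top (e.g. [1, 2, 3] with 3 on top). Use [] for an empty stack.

Answer: [4, 8]

Derivation:
After 'push 4': [4]
After 'push 1': [4, 1]
After 'push 3': [4, 1, 3]
After 'times': [4, 1]
After 'push 2': [4, 1, 2]
After 'mul': [4, 2]
After 'push 2': [4, 2, 2]
After 'mul': [4, 4]
After 'push 2': [4, 4, 2]
After 'mul': [4, 8]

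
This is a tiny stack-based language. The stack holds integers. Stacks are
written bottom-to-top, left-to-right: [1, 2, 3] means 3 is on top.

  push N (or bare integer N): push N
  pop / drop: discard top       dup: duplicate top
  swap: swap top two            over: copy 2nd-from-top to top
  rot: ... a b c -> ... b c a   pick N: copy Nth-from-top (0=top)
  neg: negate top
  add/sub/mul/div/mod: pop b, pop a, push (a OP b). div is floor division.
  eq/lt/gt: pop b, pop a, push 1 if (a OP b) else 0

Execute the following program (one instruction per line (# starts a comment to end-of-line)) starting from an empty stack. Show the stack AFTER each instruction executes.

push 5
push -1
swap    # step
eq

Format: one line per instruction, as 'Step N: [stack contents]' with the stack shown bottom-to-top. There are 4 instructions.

Step 1: [5]
Step 2: [5, -1]
Step 3: [-1, 5]
Step 4: [0]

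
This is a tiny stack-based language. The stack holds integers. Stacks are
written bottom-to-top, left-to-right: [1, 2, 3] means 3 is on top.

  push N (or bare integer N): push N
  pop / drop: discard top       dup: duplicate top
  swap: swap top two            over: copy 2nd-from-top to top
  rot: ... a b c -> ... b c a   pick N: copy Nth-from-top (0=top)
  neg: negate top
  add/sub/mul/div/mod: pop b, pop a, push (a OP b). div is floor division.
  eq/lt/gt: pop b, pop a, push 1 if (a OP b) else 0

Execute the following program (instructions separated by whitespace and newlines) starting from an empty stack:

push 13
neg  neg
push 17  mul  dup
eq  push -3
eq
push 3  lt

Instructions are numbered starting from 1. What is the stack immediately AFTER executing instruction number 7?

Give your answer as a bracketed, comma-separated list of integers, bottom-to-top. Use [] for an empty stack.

Answer: [1]

Derivation:
Step 1 ('push 13'): [13]
Step 2 ('neg'): [-13]
Step 3 ('neg'): [13]
Step 4 ('push 17'): [13, 17]
Step 5 ('mul'): [221]
Step 6 ('dup'): [221, 221]
Step 7 ('eq'): [1]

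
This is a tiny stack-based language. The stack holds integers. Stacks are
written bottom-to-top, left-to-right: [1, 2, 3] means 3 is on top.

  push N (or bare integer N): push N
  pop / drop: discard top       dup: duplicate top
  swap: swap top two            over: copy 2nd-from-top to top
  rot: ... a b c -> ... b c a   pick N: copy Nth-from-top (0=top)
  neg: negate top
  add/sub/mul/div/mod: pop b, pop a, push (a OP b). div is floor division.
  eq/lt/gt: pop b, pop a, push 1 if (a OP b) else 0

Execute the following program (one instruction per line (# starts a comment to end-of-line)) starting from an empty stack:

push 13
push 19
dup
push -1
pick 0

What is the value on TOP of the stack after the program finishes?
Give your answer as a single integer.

Answer: -1

Derivation:
After 'push 13': [13]
After 'push 19': [13, 19]
After 'dup': [13, 19, 19]
After 'push -1': [13, 19, 19, -1]
After 'pick 0': [13, 19, 19, -1, -1]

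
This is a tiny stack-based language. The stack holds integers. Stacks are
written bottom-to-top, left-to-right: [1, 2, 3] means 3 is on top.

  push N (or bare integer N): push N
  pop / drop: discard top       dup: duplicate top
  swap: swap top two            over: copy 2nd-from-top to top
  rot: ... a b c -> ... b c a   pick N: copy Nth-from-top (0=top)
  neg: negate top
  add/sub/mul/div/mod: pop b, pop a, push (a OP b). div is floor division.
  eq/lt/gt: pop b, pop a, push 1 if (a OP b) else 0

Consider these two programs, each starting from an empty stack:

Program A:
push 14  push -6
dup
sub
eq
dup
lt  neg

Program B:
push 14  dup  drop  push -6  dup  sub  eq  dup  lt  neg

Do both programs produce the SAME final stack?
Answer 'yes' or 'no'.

Program A trace:
  After 'push 14': [14]
  After 'push -6': [14, -6]
  After 'dup': [14, -6, -6]
  After 'sub': [14, 0]
  After 'eq': [0]
  After 'dup': [0, 0]
  After 'lt': [0]
  After 'neg': [0]
Program A final stack: [0]

Program B trace:
  After 'push 14': [14]
  After 'dup': [14, 14]
  After 'drop': [14]
  After 'push -6': [14, -6]
  After 'dup': [14, -6, -6]
  After 'sub': [14, 0]
  After 'eq': [0]
  After 'dup': [0, 0]
  After 'lt': [0]
  After 'neg': [0]
Program B final stack: [0]
Same: yes

Answer: yes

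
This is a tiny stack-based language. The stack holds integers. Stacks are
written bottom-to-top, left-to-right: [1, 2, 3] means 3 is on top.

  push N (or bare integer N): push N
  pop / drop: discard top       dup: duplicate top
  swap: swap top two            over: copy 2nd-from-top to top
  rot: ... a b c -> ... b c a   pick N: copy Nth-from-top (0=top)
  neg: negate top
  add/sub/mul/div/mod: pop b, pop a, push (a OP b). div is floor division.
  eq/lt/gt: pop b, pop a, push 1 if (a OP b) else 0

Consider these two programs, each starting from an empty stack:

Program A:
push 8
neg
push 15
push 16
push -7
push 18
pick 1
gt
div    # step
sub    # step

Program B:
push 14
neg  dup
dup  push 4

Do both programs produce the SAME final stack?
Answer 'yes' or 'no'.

Answer: no

Derivation:
Program A trace:
  After 'push 8': [8]
  After 'neg': [-8]
  After 'push 15': [-8, 15]
  After 'push 16': [-8, 15, 16]
  After 'push -7': [-8, 15, 16, -7]
  After 'push 18': [-8, 15, 16, -7, 18]
  After 'pick 1': [-8, 15, 16, -7, 18, -7]
  After 'gt': [-8, 15, 16, -7, 1]
  After 'div': [-8, 15, 16, -7]
  After 'sub': [-8, 15, 23]
Program A final stack: [-8, 15, 23]

Program B trace:
  After 'push 14': [14]
  After 'neg': [-14]
  After 'dup': [-14, -14]
  After 'dup': [-14, -14, -14]
  After 'push 4': [-14, -14, -14, 4]
Program B final stack: [-14, -14, -14, 4]
Same: no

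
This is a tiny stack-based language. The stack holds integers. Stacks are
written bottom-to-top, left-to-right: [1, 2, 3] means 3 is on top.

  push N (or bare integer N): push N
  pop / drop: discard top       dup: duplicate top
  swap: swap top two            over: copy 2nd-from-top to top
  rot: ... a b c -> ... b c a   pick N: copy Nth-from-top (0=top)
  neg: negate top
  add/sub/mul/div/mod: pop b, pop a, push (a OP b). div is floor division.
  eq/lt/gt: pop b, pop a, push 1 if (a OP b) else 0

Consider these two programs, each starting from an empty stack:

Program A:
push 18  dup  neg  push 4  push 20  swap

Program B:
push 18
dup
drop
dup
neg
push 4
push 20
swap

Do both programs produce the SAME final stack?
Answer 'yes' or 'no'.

Program A trace:
  After 'push 18': [18]
  After 'dup': [18, 18]
  After 'neg': [18, -18]
  After 'push 4': [18, -18, 4]
  After 'push 20': [18, -18, 4, 20]
  After 'swap': [18, -18, 20, 4]
Program A final stack: [18, -18, 20, 4]

Program B trace:
  After 'push 18': [18]
  After 'dup': [18, 18]
  After 'drop': [18]
  After 'dup': [18, 18]
  After 'neg': [18, -18]
  After 'push 4': [18, -18, 4]
  After 'push 20': [18, -18, 4, 20]
  After 'swap': [18, -18, 20, 4]
Program B final stack: [18, -18, 20, 4]
Same: yes

Answer: yes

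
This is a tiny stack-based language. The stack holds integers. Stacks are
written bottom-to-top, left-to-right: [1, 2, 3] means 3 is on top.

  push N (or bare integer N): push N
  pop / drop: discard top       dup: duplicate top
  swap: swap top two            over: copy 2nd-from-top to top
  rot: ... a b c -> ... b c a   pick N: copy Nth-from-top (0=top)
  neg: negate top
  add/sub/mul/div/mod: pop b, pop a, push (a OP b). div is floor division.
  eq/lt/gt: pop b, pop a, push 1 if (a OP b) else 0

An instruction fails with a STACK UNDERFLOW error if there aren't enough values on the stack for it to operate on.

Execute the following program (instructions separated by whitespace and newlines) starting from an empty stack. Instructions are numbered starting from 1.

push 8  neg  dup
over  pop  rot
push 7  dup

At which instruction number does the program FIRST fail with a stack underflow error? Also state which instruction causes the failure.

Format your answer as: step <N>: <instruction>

Step 1 ('push 8'): stack = [8], depth = 1
Step 2 ('neg'): stack = [-8], depth = 1
Step 3 ('dup'): stack = [-8, -8], depth = 2
Step 4 ('over'): stack = [-8, -8, -8], depth = 3
Step 5 ('pop'): stack = [-8, -8], depth = 2
Step 6 ('rot'): needs 3 value(s) but depth is 2 — STACK UNDERFLOW

Answer: step 6: rot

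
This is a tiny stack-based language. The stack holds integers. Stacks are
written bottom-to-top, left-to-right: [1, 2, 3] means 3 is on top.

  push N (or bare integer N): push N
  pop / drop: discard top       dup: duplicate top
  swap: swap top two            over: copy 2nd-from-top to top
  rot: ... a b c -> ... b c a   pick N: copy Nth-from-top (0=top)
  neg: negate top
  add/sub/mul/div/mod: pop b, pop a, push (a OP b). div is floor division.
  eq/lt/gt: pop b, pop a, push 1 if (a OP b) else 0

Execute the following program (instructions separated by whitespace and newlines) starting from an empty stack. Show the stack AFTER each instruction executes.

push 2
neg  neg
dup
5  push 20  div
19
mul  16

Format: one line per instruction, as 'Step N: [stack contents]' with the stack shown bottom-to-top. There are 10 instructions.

Step 1: [2]
Step 2: [-2]
Step 3: [2]
Step 4: [2, 2]
Step 5: [2, 2, 5]
Step 6: [2, 2, 5, 20]
Step 7: [2, 2, 0]
Step 8: [2, 2, 0, 19]
Step 9: [2, 2, 0]
Step 10: [2, 2, 0, 16]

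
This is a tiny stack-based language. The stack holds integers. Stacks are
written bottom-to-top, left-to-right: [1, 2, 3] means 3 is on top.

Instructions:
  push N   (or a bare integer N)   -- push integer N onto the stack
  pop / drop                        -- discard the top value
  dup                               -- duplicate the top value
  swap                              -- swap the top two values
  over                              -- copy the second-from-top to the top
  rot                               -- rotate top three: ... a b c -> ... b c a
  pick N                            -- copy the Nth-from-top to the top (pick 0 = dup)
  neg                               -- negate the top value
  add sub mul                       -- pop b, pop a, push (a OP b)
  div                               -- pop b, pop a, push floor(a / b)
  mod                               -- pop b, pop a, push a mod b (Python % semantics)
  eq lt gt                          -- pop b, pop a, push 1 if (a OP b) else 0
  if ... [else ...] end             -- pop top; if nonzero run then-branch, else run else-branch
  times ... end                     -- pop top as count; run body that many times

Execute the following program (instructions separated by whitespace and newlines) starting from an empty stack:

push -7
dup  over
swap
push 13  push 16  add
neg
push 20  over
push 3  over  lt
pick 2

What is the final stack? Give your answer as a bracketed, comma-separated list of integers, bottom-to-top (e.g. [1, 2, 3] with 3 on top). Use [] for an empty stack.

After 'push -7': [-7]
After 'dup': [-7, -7]
After 'over': [-7, -7, -7]
After 'swap': [-7, -7, -7]
After 'push 13': [-7, -7, -7, 13]
After 'push 16': [-7, -7, -7, 13, 16]
After 'add': [-7, -7, -7, 29]
After 'neg': [-7, -7, -7, -29]
After 'push 20': [-7, -7, -7, -29, 20]
After 'over': [-7, -7, -7, -29, 20, -29]
After 'push 3': [-7, -7, -7, -29, 20, -29, 3]
After 'over': [-7, -7, -7, -29, 20, -29, 3, -29]
After 'lt': [-7, -7, -7, -29, 20, -29, 0]
After 'pick 2': [-7, -7, -7, -29, 20, -29, 0, 20]

Answer: [-7, -7, -7, -29, 20, -29, 0, 20]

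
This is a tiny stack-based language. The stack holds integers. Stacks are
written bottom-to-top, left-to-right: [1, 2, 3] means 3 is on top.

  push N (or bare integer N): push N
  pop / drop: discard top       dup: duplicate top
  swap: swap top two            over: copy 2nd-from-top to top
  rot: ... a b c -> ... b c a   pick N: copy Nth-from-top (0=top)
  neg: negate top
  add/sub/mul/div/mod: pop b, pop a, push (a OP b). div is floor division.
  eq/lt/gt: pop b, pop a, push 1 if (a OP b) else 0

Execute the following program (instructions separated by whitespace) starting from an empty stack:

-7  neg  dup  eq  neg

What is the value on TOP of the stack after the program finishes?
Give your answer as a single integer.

Answer: -1

Derivation:
After 'push -7': [-7]
After 'neg': [7]
After 'dup': [7, 7]
After 'eq': [1]
After 'neg': [-1]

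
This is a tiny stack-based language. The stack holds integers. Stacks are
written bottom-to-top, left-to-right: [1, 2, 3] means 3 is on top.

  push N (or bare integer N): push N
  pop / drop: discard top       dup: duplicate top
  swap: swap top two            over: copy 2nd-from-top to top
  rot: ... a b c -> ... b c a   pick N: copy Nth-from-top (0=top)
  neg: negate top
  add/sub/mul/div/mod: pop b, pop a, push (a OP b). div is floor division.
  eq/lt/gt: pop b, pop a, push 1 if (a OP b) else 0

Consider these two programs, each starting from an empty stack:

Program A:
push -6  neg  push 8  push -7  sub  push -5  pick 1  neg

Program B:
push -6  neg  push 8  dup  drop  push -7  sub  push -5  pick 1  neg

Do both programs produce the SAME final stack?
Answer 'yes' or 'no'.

Program A trace:
  After 'push -6': [-6]
  After 'neg': [6]
  After 'push 8': [6, 8]
  After 'push -7': [6, 8, -7]
  After 'sub': [6, 15]
  After 'push -5': [6, 15, -5]
  After 'pick 1': [6, 15, -5, 15]
  After 'neg': [6, 15, -5, -15]
Program A final stack: [6, 15, -5, -15]

Program B trace:
  After 'push -6': [-6]
  After 'neg': [6]
  After 'push 8': [6, 8]
  After 'dup': [6, 8, 8]
  After 'drop': [6, 8]
  After 'push -7': [6, 8, -7]
  After 'sub': [6, 15]
  After 'push -5': [6, 15, -5]
  After 'pick 1': [6, 15, -5, 15]
  After 'neg': [6, 15, -5, -15]
Program B final stack: [6, 15, -5, -15]
Same: yes

Answer: yes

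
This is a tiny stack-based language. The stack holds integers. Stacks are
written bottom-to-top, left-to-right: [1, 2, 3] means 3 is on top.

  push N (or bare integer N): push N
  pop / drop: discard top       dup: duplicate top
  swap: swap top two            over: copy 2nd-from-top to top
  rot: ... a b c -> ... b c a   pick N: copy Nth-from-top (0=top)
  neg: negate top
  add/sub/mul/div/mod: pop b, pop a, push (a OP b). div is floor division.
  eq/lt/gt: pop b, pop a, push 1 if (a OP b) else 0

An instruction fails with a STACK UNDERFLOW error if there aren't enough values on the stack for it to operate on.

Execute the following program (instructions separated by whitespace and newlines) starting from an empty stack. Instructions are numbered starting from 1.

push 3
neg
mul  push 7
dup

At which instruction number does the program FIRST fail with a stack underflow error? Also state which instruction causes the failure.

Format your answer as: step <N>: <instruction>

Answer: step 3: mul

Derivation:
Step 1 ('push 3'): stack = [3], depth = 1
Step 2 ('neg'): stack = [-3], depth = 1
Step 3 ('mul'): needs 2 value(s) but depth is 1 — STACK UNDERFLOW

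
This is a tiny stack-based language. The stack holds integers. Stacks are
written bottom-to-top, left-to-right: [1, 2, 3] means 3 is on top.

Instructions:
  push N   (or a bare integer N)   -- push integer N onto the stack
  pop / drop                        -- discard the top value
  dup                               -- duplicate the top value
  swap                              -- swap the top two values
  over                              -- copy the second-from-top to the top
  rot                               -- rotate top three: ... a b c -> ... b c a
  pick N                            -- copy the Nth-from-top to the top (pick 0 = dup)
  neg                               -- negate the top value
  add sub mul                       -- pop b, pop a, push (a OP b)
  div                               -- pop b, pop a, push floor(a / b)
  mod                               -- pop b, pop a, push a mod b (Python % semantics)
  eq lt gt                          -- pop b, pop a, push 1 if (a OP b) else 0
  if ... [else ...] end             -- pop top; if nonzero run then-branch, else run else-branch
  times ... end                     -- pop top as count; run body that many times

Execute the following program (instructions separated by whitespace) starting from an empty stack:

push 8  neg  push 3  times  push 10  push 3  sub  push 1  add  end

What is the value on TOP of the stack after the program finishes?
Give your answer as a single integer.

Answer: 8

Derivation:
After 'push 8': [8]
After 'neg': [-8]
After 'push 3': [-8, 3]
After 'times': [-8]
After 'push 10': [-8, 10]
After 'push 3': [-8, 10, 3]
After 'sub': [-8, 7]
After 'push 1': [-8, 7, 1]
After 'add': [-8, 8]
After 'push 10': [-8, 8, 10]
After 'push 3': [-8, 8, 10, 3]
After 'sub': [-8, 8, 7]
After 'push 1': [-8, 8, 7, 1]
After 'add': [-8, 8, 8]
After 'push 10': [-8, 8, 8, 10]
After 'push 3': [-8, 8, 8, 10, 3]
After 'sub': [-8, 8, 8, 7]
After 'push 1': [-8, 8, 8, 7, 1]
After 'add': [-8, 8, 8, 8]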